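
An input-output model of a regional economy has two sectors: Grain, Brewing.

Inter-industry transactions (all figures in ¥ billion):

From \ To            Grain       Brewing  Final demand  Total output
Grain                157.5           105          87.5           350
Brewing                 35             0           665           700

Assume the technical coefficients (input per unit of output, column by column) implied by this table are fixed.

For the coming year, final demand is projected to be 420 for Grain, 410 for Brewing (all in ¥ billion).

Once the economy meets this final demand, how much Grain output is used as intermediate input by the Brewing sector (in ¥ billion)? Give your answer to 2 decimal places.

z_12 = 75.00

Technical coefficients a_ij = z_ij / X_j:
  a_11 = 157.5/350 = 0.45, a_21 = 35/350 = 0.10
  a_12 = 105/700 = 0.15, a_22 = 0/700 = 0.00
I − A =
  [   0.55    -0.15]
  [  -0.10     1.00]
det(I−A) = (0.55)(1.00) − (-0.15)(-0.10) = 0.5350
adj(I−A) = [[1.00, 0.15], [0.10, 0.55]]
(I − A)⁻¹ = adj(I−A) / det(I−A) ≈
  [   1.8692     0.2804]
  [   0.1869     1.0280]
First solve x = (I − A)⁻¹ d = adj(I−A)·d / det(I−A); in particular x_2 = (0.10·420 + 0.55·410) / 0.5350 = 267.50 / 0.5350 = 500.0000.
Intermediate flow from 1 to 2: z_12 = a_12 · x_2 = 0.15 × 267.50 / 0.5350 = 40.125 / 0.5350 = 75.00.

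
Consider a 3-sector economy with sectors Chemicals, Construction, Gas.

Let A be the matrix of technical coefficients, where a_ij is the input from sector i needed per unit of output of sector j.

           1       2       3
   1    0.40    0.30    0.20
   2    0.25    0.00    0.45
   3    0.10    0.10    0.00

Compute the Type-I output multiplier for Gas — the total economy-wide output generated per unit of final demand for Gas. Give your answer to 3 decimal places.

m_3 = 2.568

I − A =
  [   0.60    -0.30    -0.20]
  [  -0.25     1.00    -0.45]
  [  -0.10    -0.10     1.00]
Cofactors of I−A, C_ij = (−1)^(i+j)·(minor ij) (rows/columns in the sector order above):
  C_11 = (1.00)(1.00) − (-0.45)(-0.10) = 0.9550
  C_12 = −[(-0.25)(1.00) − (-0.45)(-0.10)] = 0.2950
  C_13 = (-0.25)(-0.10) − (1.00)(-0.10) = 0.1250
  C_21 = −[(-0.30)(1.00) − (-0.20)(-0.10)] = 0.3200
  C_22 = (0.60)(1.00) − (-0.20)(-0.10) = 0.5800
  C_23 = −[(0.60)(-0.10) − (-0.30)(-0.10)] = 0.0900
  C_31 = (-0.30)(-0.45) − (-0.20)(1.00) = 0.3350
  C_32 = −[(0.60)(-0.45) − (-0.20)(-0.25)] = 0.3200
  C_33 = (0.60)(1.00) − (-0.30)(-0.25) = 0.5250
det(I−A) = Σ_j (I−A)_1j·C_1j = (0.60)(0.9550) + (-0.30)(0.2950) + (-0.20)(0.1250) = 0.4595
adj(I−A) = Cᵀ =
  [ 0.9550   0.3200   0.3350]
  [ 0.2950   0.5800   0.3200]
  [ 0.1250   0.0900   0.5250]
(I − A)⁻¹ = adj(I−A) / det(I−A) ≈
  [   2.0783     0.6964     0.7291]
  [   0.6420     1.2622     0.6964]
  [   0.2720     0.1959     1.1425]
The output multiplier for sector j is the column-j sum of the Leontief inverse (I − A)⁻¹ = adj(I−A) / det(I−A).
Column 3 of adj(I−A): (0.3350, 0.3200, 0.5250); det(I−A) = 0.4595.
m_3 = (0.3350 + 0.3200 + 0.5250) / 0.4595 = 1.18 / 0.4595 ≈ 2.568.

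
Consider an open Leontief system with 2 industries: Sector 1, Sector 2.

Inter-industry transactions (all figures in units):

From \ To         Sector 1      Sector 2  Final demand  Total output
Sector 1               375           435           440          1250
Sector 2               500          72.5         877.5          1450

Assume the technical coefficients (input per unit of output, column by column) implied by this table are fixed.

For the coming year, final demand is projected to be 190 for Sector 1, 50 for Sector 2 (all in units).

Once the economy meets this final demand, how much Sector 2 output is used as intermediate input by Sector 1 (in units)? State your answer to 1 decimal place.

Technical coefficients a_ij = z_ij / X_j:
  a_11 = 375/1250 = 0.30, a_21 = 500/1250 = 0.40
  a_12 = 435/1450 = 0.30, a_22 = 72.5/1450 = 0.05
I − A =
  [   0.70    -0.30]
  [  -0.40     0.95]
det(I−A) = (0.70)(0.95) − (-0.30)(-0.40) = 0.5450
adj(I−A) = [[0.95, 0.30], [0.40, 0.70]]
(I − A)⁻¹ = adj(I−A) / det(I−A) ≈
  [   1.7431     0.5505]
  [   0.7339     1.2844]
First solve x = (I − A)⁻¹ d = adj(I−A)·d / det(I−A); in particular x_1 = (0.95·190 + 0.30·50) / 0.5450 = 195.50 / 0.5450 ≈ 358.716.
Intermediate flow from 2 to 1: z_21 = a_21 · x_1 = 0.40 × 195.50 / 0.5450 = 78.20 / 0.5450 ≈ 143.5.

z_21 = 143.5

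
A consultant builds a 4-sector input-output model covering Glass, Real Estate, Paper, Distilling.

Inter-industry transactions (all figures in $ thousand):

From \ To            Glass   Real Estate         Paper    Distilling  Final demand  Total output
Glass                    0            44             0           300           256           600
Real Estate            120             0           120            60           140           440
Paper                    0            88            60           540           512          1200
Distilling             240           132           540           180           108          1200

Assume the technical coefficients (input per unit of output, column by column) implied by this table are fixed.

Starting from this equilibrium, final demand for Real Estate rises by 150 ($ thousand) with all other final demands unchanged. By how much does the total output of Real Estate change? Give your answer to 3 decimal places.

Technical coefficients a_ij = z_ij / X_j:
  a_GG = 0/600 = 0.00, a_RG = 120/600 = 0.20, a_PG = 0/600 = 0.00, a_DG = 240/600 = 0.40
  a_GR = 44/440 = 0.10, a_RR = 0/440 = 0.00, a_PR = 88/440 = 0.20, a_DR = 132/440 = 0.30
  a_GP = 0/1200 = 0.00, a_RP = 120/1200 = 0.10, a_PP = 60/1200 = 0.05, a_DP = 540/1200 = 0.45
  a_GD = 300/1200 = 0.25, a_RD = 60/1200 = 0.05, a_PD = 540/1200 = 0.45, a_DD = 180/1200 = 0.15
I − A =
  [   1.00    -0.10     0.00    -0.25]
  [  -0.20     1.00    -0.10    -0.05]
  [   0.00    -0.20     0.95    -0.45]
  [  -0.40    -0.30    -0.45     0.85]
Compute the cofactors C_ij = (−1)^(i+j)·(3×3 minor ij) of I−A; the adjugate is their transpose:
adj(I−A) = Cᵀ =
  [ 0.55575   0.15425   0.13075   0.24175]
  [ 0.15800   0.51000   0.12000   0.14000]
  [ 0.24500   0.30300   0.70100   0.46100]
  [ 0.44700   0.41300   0.47500   0.91100]
det(I−A) = Σ_j (I−A)_1j·C_1j = (1.00)(0.55575) + (-0.10)(0.15800) + (0.00)(0.24500) + (-0.25)(0.44700) = 0.4282
(I − A)⁻¹ = adj(I−A) / det(I−A) ≈
  [   1.2979     0.3602     0.3053     0.5646]
  [   0.3690     1.1910     0.2802     0.3270]
  [   0.5722     0.7076     1.6371     1.0766]
  [   1.0439     0.9645     1.1093     2.1275]
Δx = (I − A)⁻¹ Δd with Δd having +150 in the Real Estate component and 0 elsewhere.
So Δx_R = L_RR · (+150), where L_RR = adj(I−A)_RR / det(I−A) = 0.51000 / 0.4282.
Δx_R = 0.51000 × (+150) / 0.4282 = 76.50 / 0.4282 ≈ 178.655.

Δx_R = 178.655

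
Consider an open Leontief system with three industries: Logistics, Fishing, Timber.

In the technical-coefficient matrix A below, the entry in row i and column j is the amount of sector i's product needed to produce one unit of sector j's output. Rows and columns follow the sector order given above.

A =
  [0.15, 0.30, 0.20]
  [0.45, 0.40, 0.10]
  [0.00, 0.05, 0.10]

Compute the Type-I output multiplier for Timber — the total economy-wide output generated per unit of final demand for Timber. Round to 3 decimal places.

m_3 = 2.129

I − A =
  [   0.85    -0.30    -0.20]
  [  -0.45     0.60    -0.10]
  [   0.00    -0.05     0.90]
Cofactors of I−A, C_ij = (−1)^(i+j)·(minor ij) (rows/columns in the sector order above):
  C_11 = (0.60)(0.90) − (-0.10)(-0.05) = 0.5350
  C_12 = −[(-0.45)(0.90) − (-0.10)(0.00)] = 0.4050
  C_13 = (-0.45)(-0.05) − (0.60)(0.00) = 0.0225
  C_21 = −[(-0.30)(0.90) − (-0.20)(-0.05)] = 0.2800
  C_22 = (0.85)(0.90) − (-0.20)(0.00) = 0.7650
  C_23 = −[(0.85)(-0.05) − (-0.30)(0.00)] = 0.0425
  C_31 = (-0.30)(-0.10) − (-0.20)(0.60) = 0.1500
  C_32 = −[(0.85)(-0.10) − (-0.20)(-0.45)] = 0.1750
  C_33 = (0.85)(0.60) − (-0.30)(-0.45) = 0.3750
det(I−A) = Σ_j (I−A)_1j·C_1j = (0.85)(0.5350) + (-0.30)(0.4050) + (-0.20)(0.0225) = 0.32875
adj(I−A) = Cᵀ =
  [ 0.5350   0.2800   0.1500]
  [ 0.4050   0.7650   0.1750]
  [ 0.0225   0.0425   0.3750]
(I − A)⁻¹ = adj(I−A) / det(I−A) ≈
  [   1.6274     0.8517     0.4563]
  [   1.2319     2.3270     0.5323]
  [   0.0684     0.1293     1.1407]
The output multiplier for sector j is the column-j sum of the Leontief inverse (I − A)⁻¹ = adj(I−A) / det(I−A).
Column 3 of adj(I−A): (0.1500, 0.1750, 0.3750); det(I−A) = 0.32875.
m_3 = (0.1500 + 0.1750 + 0.3750) / 0.32875 = 0.70 / 0.32875 ≈ 2.129.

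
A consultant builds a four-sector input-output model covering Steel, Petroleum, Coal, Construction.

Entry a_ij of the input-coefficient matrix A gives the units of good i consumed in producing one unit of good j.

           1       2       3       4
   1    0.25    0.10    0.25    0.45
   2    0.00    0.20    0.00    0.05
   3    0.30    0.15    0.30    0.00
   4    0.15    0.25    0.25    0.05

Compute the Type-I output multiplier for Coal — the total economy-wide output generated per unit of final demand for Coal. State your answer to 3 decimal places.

m_3 = 3.626

I − A =
  [   0.75    -0.10    -0.25    -0.45]
  [   0.00     0.80     0.00    -0.05]
  [  -0.30    -0.15     0.70     0.00]
  [  -0.15    -0.25    -0.25     0.95]
Compute the cofactors C_ij = (−1)^(i+j)·(3×3 minor ij) of I−A; the adjugate is their transpose:
adj(I−A) = Cᵀ =
  [ 0.521375   0.197750   0.278125   0.257375]
  [ 0.009000   0.346500   0.011250   0.022500]
  [ 0.225375   0.159000   0.505875   0.115125]
  [ 0.144000   0.164250   0.180000   0.360000]
det(I−A) = Σ_j (I−A)_1j·C_1j = (0.75)(0.521375) + (-0.10)(0.009000) + (-0.25)(0.225375) + (-0.45)(0.144000) = 0.2689875
(I − A)⁻¹ = adj(I−A) / det(I−A) ≈
  [   1.9383     0.7352     1.0340     0.9568]
  [   0.0335     1.2882     0.0418     0.0836]
  [   0.8379     0.5911     1.8807     0.4280]
  [   0.5353     0.6106     0.6692     1.3384]
The output multiplier for sector j is the column-j sum of the Leontief inverse (I − A)⁻¹ = adj(I−A) / det(I−A).
Column 3 of adj(I−A): (0.278125, 0.011250, 0.505875, 0.180000); det(I−A) = 0.2689875.
m_3 = (0.278125 + 0.011250 + 0.505875 + 0.180000) / 0.2689875 = 0.97525 / 0.2689875 ≈ 3.626.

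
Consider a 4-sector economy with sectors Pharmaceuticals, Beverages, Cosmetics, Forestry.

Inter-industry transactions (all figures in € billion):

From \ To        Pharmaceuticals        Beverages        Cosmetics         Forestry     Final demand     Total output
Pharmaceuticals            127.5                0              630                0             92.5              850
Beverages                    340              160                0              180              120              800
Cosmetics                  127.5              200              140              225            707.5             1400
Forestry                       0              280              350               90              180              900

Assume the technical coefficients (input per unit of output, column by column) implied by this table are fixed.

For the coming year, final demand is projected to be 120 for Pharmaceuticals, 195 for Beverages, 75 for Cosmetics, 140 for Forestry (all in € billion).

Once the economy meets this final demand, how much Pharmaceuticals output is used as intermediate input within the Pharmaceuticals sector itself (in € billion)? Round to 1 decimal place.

Technical coefficients a_ij = z_ij / X_j:
  a_PP = 127.5/850 = 0.15, a_BP = 340/850 = 0.40, a_CP = 127.5/850 = 0.15, a_FP = 0/850 = 0.00
  a_PB = 0/800 = 0.00, a_BB = 160/800 = 0.20, a_CB = 200/800 = 0.25, a_FB = 280/800 = 0.35
  a_PC = 630/1400 = 0.45, a_BC = 0/1400 = 0.00, a_CC = 140/1400 = 0.10, a_FC = 350/1400 = 0.25
  a_PF = 0/900 = 0.00, a_BF = 180/900 = 0.20, a_CF = 225/900 = 0.25, a_FF = 90/900 = 0.10
I − A =
  [   0.85     0.00    -0.45     0.00]
  [  -0.40     0.80     0.00    -0.20]
  [  -0.15    -0.25     0.90    -0.25]
  [   0.00    -0.35    -0.25     0.90]
Compute the cofactors C_ij = (−1)^(i+j)·(3×3 minor ij) of I−A; the adjugate is their transpose:
adj(I−A) = Cᵀ =
  [ 0.522500   0.140625   0.292500   0.112500]
  [ 0.306500   0.574625   0.204500   0.184500]
  [ 0.222500   0.265625   0.552500   0.212500]
  [ 0.181000   0.297250   0.233000   0.513000]
det(I−A) = Σ_j (I−A)_1j·C_1j = (0.85)(0.522500) + (0.00)(0.306500) + (-0.45)(0.222500) + (0.00)(0.181000) = 0.3440
(I − A)⁻¹ = adj(I−A) / det(I−A) ≈
  [   1.5189     0.4088     0.8503     0.3270]
  [   0.8910     1.6704     0.5945     0.5363]
  [   0.6468     0.7722     1.6061     0.6177]
  [   0.5262     0.8641     0.6773     1.4913]
First solve x = (I − A)⁻¹ d = adj(I−A)·d / det(I−A); in particular x_P = (0.522500·120 + 0.140625·195 + 0.292500·75 + 0.112500·140) / 0.3440 = 127.809375 / 0.3440 ≈ 371.539.
Intermediate flow from P to P: z_PP = a_PP · x_P = 0.15 × 127.809375 / 0.3440 = 19.17140625 / 0.3440 ≈ 55.7.

z_PP = 55.7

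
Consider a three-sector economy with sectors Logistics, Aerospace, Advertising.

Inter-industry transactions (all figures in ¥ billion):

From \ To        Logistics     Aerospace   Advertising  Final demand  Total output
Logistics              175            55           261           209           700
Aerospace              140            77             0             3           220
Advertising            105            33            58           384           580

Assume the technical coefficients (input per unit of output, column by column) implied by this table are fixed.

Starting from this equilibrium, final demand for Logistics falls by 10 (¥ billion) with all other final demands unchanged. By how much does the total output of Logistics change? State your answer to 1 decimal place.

Δx_1 = -17.4

Technical coefficients a_ij = z_ij / X_j:
  a_11 = 175/700 = 0.25, a_21 = 140/700 = 0.20, a_31 = 105/700 = 0.15
  a_12 = 55/220 = 0.25, a_22 = 77/220 = 0.35, a_32 = 33/220 = 0.15
  a_13 = 261/580 = 0.45, a_23 = 0/580 = 0.00, a_33 = 58/580 = 0.10
I − A =
  [   0.75    -0.25    -0.45]
  [  -0.20     0.65     0.00]
  [  -0.15    -0.15     0.90]
Cofactors of I−A, C_ij = (−1)^(i+j)·(minor ij) (rows/columns in the sector order above):
  C_11 = (0.65)(0.90) − (0.00)(-0.15) = 0.5850
  C_12 = −[(-0.20)(0.90) − (0.00)(-0.15)] = 0.1800
  C_13 = (-0.20)(-0.15) − (0.65)(-0.15) = 0.1275
  C_21 = −[(-0.25)(0.90) − (-0.45)(-0.15)] = 0.2925
  C_22 = (0.75)(0.90) − (-0.45)(-0.15) = 0.6075
  C_23 = −[(0.75)(-0.15) − (-0.25)(-0.15)] = 0.1500
  C_31 = (-0.25)(0.00) − (-0.45)(0.65) = 0.2925
  C_32 = −[(0.75)(0.00) − (-0.45)(-0.20)] = 0.0900
  C_33 = (0.75)(0.65) − (-0.25)(-0.20) = 0.4375
det(I−A) = Σ_j (I−A)_1j·C_1j = (0.75)(0.5850) + (-0.25)(0.1800) + (-0.45)(0.1275) = 0.336375
adj(I−A) = Cᵀ =
  [ 0.5850   0.2925   0.2925]
  [ 0.1800   0.6075   0.0900]
  [ 0.1275   0.1500   0.4375]
(I − A)⁻¹ = adj(I−A) / det(I−A) ≈
  [   1.7391     0.8696     0.8696]
  [   0.5351     1.8060     0.2676]
  [   0.3790     0.4459     1.3006]
Δx = (I − A)⁻¹ Δd with Δd having -10 in the Logistics component and 0 elsewhere.
So Δx_1 = L_11 · (-10), where L_11 = adj(I−A)_11 / det(I−A) = 0.5850 / 0.336375.
Δx_1 = 0.5850 × (-10) / 0.336375 = -5.85 / 0.336375 ≈ -17.4.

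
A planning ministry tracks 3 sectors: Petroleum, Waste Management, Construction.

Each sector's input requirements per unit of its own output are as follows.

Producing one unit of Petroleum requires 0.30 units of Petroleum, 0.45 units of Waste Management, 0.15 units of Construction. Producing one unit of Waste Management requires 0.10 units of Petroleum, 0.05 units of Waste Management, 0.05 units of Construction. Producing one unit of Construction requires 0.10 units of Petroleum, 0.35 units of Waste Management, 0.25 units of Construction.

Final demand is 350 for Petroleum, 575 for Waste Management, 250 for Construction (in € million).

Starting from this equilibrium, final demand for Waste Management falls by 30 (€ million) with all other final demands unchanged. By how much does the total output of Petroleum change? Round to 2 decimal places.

Δx_1 = -5.57

I − A =
  [   0.70    -0.10    -0.10]
  [  -0.45     0.95    -0.35]
  [  -0.15    -0.05     0.75]
Cofactors of I−A, C_ij = (−1)^(i+j)·(minor ij) (rows/columns in the sector order above):
  C_11 = (0.95)(0.75) − (-0.35)(-0.05) = 0.6950
  C_12 = −[(-0.45)(0.75) − (-0.35)(-0.15)] = 0.3900
  C_13 = (-0.45)(-0.05) − (0.95)(-0.15) = 0.1650
  C_21 = −[(-0.10)(0.75) − (-0.10)(-0.05)] = 0.0800
  C_22 = (0.70)(0.75) − (-0.10)(-0.15) = 0.5100
  C_23 = −[(0.70)(-0.05) − (-0.10)(-0.15)] = 0.0500
  C_31 = (-0.10)(-0.35) − (-0.10)(0.95) = 0.1300
  C_32 = −[(0.70)(-0.35) − (-0.10)(-0.45)] = 0.2900
  C_33 = (0.70)(0.95) − (-0.10)(-0.45) = 0.6200
det(I−A) = Σ_j (I−A)_1j·C_1j = (0.70)(0.6950) + (-0.10)(0.3900) + (-0.10)(0.1650) = 0.4310
adj(I−A) = Cᵀ =
  [ 0.6950   0.0800   0.1300]
  [ 0.3900   0.5100   0.2900]
  [ 0.1650   0.0500   0.6200]
(I − A)⁻¹ = adj(I−A) / det(I−A) ≈
  [   1.6125     0.1856     0.3016]
  [   0.9049     1.1833     0.6729]
  [   0.3828     0.1160     1.4385]
Δx = (I − A)⁻¹ Δd with Δd having -30 in the Waste Management component and 0 elsewhere.
So Δx_1 = L_12 · (-30), where L_12 = adj(I−A)_12 / det(I−A) = 0.0800 / 0.4310.
Δx_1 = 0.0800 × (-30) / 0.4310 = -2.40 / 0.4310 ≈ -5.57.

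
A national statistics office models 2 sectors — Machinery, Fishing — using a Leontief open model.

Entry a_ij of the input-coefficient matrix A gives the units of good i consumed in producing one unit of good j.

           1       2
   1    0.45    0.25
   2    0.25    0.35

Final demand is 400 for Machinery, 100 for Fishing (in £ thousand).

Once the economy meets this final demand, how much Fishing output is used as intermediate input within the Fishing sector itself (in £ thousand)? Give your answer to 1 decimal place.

z_22 = 183.9

I − A =
  [   0.55    -0.25]
  [  -0.25     0.65]
det(I−A) = (0.55)(0.65) − (-0.25)(-0.25) = 0.2950
adj(I−A) = [[0.65, 0.25], [0.25, 0.55]]
(I − A)⁻¹ = adj(I−A) / det(I−A) ≈
  [   2.2034     0.8475]
  [   0.8475     1.8644]
First solve x = (I − A)⁻¹ d = adj(I−A)·d / det(I−A); in particular x_2 = (0.25·400 + 0.55·100) / 0.2950 = 155.00 / 0.2950 ≈ 525.424.
Intermediate flow from 2 to 2: z_22 = a_22 · x_2 = 0.35 × 155.00 / 0.2950 = 54.25 / 0.2950 ≈ 183.9.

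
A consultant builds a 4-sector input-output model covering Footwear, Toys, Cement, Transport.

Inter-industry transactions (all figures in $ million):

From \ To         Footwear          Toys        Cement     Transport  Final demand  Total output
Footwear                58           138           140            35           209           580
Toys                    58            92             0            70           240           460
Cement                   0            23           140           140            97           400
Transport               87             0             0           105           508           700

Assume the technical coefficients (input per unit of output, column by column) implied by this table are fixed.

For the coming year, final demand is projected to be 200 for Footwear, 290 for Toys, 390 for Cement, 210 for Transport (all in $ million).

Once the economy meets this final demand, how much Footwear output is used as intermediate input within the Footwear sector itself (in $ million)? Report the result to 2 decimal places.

z_11 = 70.08

Technical coefficients a_ij = z_ij / X_j:
  a_11 = 58/580 = 0.10, a_21 = 58/580 = 0.10, a_31 = 0/580 = 0.00, a_41 = 87/580 = 0.15
  a_12 = 138/460 = 0.30, a_22 = 92/460 = 0.20, a_32 = 23/460 = 0.05, a_42 = 0/460 = 0.00
  a_13 = 140/400 = 0.35, a_23 = 0/400 = 0.00, a_33 = 140/400 = 0.35, a_43 = 0/400 = 0.00
  a_14 = 35/700 = 0.05, a_24 = 70/700 = 0.10, a_34 = 140/700 = 0.20, a_44 = 105/700 = 0.15
I − A =
  [   0.90    -0.30    -0.35    -0.05]
  [  -0.10     0.80     0.00    -0.10]
  [   0.00    -0.05     0.65    -0.20]
  [  -0.15     0.00     0.00     0.85]
Compute the cofactors C_ij = (−1)^(i+j)·(3×3 minor ij) of I−A; the adjugate is their transpose:
adj(I−A) = Cᵀ =
  [ 0.442000   0.180625   0.238000   0.103250]
  [ 0.065000   0.481875   0.035000   0.068750]
  [ 0.029000   0.046875   0.576000   0.142750]
  [ 0.078000   0.031875   0.042000   0.446750]
det(I−A) = Σ_j (I−A)_1j·C_1j = (0.90)(0.442000) + (-0.30)(0.065000) + (-0.35)(0.029000) + (-0.05)(0.078000) = 0.36425
(I − A)⁻¹ = adj(I−A) / det(I−A) ≈
  [   1.2135     0.4959     0.6534     0.2835]
  [   0.1784     1.3229     0.0961     0.1887]
  [   0.0796     0.1287     1.5813     0.3919]
  [   0.2141     0.0875     0.1153     1.2265]
First solve x = (I − A)⁻¹ d = adj(I−A)·d / det(I−A); in particular x_1 = (0.442000·200 + 0.180625·290 + 0.238000·390 + 0.103250·210) / 0.36425 = 255.28375 / 0.36425 ≈ 700.8476.
Intermediate flow from 1 to 1: z_11 = a_11 · x_1 = 0.10 × 255.28375 / 0.36425 = 25.528375 / 0.36425 ≈ 70.08.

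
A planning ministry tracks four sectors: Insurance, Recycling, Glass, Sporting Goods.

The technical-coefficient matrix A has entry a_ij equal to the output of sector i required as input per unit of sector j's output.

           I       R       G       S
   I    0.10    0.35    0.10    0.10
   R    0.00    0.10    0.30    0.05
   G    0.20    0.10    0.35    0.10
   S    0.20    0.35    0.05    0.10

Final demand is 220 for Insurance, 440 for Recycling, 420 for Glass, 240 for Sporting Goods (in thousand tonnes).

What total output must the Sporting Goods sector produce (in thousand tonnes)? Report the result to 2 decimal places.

x_S = 880.53

I − A =
  [   0.90    -0.35    -0.10    -0.10]
  [   0.00     0.90    -0.30    -0.05]
  [  -0.20    -0.10     0.65    -0.10]
  [  -0.20    -0.35    -0.05     0.90]
Compute the cofactors C_ij = (−1)^(i+j)·(3×3 minor ij) of I−A; the adjugate is their transpose:
adj(I−A) = Cᵀ =
  [ 0.472875   0.238750   0.189625   0.086875]
  [ 0.067000   0.488000   0.240250   0.061250]
  [ 0.177500   0.187500   0.691750   0.107000]
  [ 0.141000   0.253250   0.174000   0.460500]
det(I−A) = Σ_j (I−A)_1j·C_1j = (0.90)(0.472875) + (-0.35)(0.067000) + (-0.10)(0.177500) + (-0.10)(0.141000) = 0.3702875
(I − A)⁻¹ = adj(I−A) / det(I−A) ≈
  [   1.2770     0.6448     0.5121     0.2346]
  [   0.1809     1.3179     0.6488     0.1654]
  [   0.4794     0.5064     1.8681     0.2890]
  [   0.3808     0.6839     0.4699     1.2436]
x = (I − A)⁻¹ d = adj(I−A)·d / det(I−A), with det(I−A) = 0.3702875:
  x_I = (0.472875·220 + 0.238750·440 + 0.189625·420 + 0.086875·240) / 0.3702875 = 309.575 / 0.3702875 ≈ 836.04
  x_R = (0.067000·220 + 0.488000·440 + 0.240250·420 + 0.061250·240) / 0.3702875 = 345.065 / 0.3702875 ≈ 931.88
  x_G = (0.177500·220 + 0.187500·440 + 0.691750·420 + 0.107000·240) / 0.3702875 = 437.765 / 0.3702875 ≈ 1182.23
  x_S = (0.141000·220 + 0.253250·440 + 0.174000·420 + 0.460500·240) / 0.3702875 = 326.05 / 0.3702875 ≈ 880.53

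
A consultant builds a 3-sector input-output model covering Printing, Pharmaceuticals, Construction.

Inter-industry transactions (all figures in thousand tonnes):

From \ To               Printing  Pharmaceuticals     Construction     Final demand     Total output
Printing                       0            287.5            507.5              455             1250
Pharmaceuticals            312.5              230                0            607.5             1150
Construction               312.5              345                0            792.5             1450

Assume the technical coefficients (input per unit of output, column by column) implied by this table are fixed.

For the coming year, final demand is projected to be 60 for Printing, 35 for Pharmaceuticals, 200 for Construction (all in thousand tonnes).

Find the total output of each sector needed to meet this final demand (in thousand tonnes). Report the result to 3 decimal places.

Technical coefficients a_ij = z_ij / X_j:
  a_11 = 0/1250 = 0.00, a_21 = 312.5/1250 = 0.25, a_31 = 312.5/1250 = 0.25
  a_12 = 287.5/1150 = 0.25, a_22 = 230/1150 = 0.20, a_32 = 345/1150 = 0.30
  a_13 = 507.5/1450 = 0.35, a_23 = 0/1450 = 0.00, a_33 = 0/1450 = 0.00
I − A =
  [   1.00    -0.25    -0.35]
  [  -0.25     0.80     0.00]
  [  -0.25    -0.30     1.00]
Cofactors of I−A, C_ij = (−1)^(i+j)·(minor ij) (rows/columns in the sector order above):
  C_11 = (0.80)(1.00) − (0.00)(-0.30) = 0.8000
  C_12 = −[(-0.25)(1.00) − (0.00)(-0.25)] = 0.2500
  C_13 = (-0.25)(-0.30) − (0.80)(-0.25) = 0.2750
  C_21 = −[(-0.25)(1.00) − (-0.35)(-0.30)] = 0.3550
  C_22 = (1.00)(1.00) − (-0.35)(-0.25) = 0.9125
  C_23 = −[(1.00)(-0.30) − (-0.25)(-0.25)] = 0.3625
  C_31 = (-0.25)(0.00) − (-0.35)(0.80) = 0.2800
  C_32 = −[(1.00)(0.00) − (-0.35)(-0.25)] = 0.0875
  C_33 = (1.00)(0.80) − (-0.25)(-0.25) = 0.7375
det(I−A) = Σ_j (I−A)_1j·C_1j = (1.00)(0.8000) + (-0.25)(0.2500) + (-0.35)(0.2750) = 0.64125
adj(I−A) = Cᵀ =
  [ 0.8000   0.3550   0.2800]
  [ 0.2500   0.9125   0.0875]
  [ 0.2750   0.3625   0.7375]
(I − A)⁻¹ = adj(I−A) / det(I−A) ≈
  [   1.2476     0.5536     0.4366]
  [   0.3899     1.4230     0.1365]
  [   0.4288     0.5653     1.1501]
x = (I − A)⁻¹ d = adj(I−A)·d / det(I−A), with det(I−A) = 0.64125:
  x_1 = (0.8000·60 + 0.3550·35 + 0.2800·200) / 0.64125 = 116.425 / 0.64125 ≈ 181.559
  x_2 = (0.2500·60 + 0.9125·35 + 0.0875·200) / 0.64125 = 64.4375 / 0.64125 ≈ 100.487
  x_3 = (0.2750·60 + 0.3625·35 + 0.7375·200) / 0.64125 = 176.6875 / 0.64125 ≈ 275.536

x_1 = 181.559, x_2 = 100.487, x_3 = 275.536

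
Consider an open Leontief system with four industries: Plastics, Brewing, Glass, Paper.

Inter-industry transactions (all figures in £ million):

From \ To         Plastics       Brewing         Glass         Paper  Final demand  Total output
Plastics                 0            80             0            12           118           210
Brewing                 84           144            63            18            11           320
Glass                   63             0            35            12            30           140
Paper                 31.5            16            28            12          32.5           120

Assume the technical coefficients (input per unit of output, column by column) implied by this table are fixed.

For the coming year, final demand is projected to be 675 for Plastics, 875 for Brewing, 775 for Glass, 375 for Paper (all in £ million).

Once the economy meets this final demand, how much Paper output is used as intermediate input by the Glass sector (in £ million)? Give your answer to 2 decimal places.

Technical coefficients a_ij = z_ij / X_j:
  a_11 = 0/210 = 0.00, a_21 = 84/210 = 0.40, a_31 = 63/210 = 0.30, a_41 = 31.5/210 = 0.15
  a_12 = 80/320 = 0.25, a_22 = 144/320 = 0.45, a_32 = 0/320 = 0.00, a_42 = 16/320 = 0.05
  a_13 = 0/140 = 0.00, a_23 = 63/140 = 0.45, a_33 = 35/140 = 0.25, a_43 = 28/140 = 0.20
  a_14 = 12/120 = 0.10, a_24 = 18/120 = 0.15, a_34 = 12/120 = 0.10, a_44 = 12/120 = 0.10
I − A =
  [   1.00    -0.25     0.00    -0.10]
  [  -0.40     0.55    -0.45    -0.15]
  [  -0.30     0.00     0.75    -0.10]
  [  -0.15    -0.05    -0.20     0.90]
Compute the cofactors C_ij = (−1)^(i+j)·(3×3 minor ij) of I−A; the adjugate is their transpose:
adj(I−A) = Cᵀ =
  [ 0.352375   0.167500   0.122000   0.080625]
  [ 0.416125   0.637750   0.436250   0.201000]
  [ 0.156500   0.077750   0.381625   0.072750]
  [ 0.116625   0.080625   0.129375   0.303750]
det(I−A) = Σ_j (I−A)_1j·C_1j = (1.00)(0.352375) + (-0.25)(0.416125) + (0.00)(0.156500) + (-0.10)(0.116625) = 0.23668125
(I − A)⁻¹ = adj(I−A) / det(I−A) ≈
  [   1.4888     0.7077     0.5155     0.3406]
  [   1.7582     2.6946     1.8432     0.8492]
  [   0.6612     0.3285     1.6124     0.3074]
  [   0.4928     0.3406     0.5466     1.2834]
First solve x = (I − A)⁻¹ d = adj(I−A)·d / det(I−A); in particular x_3 = (0.156500·675 + 0.077750·875 + 0.381625·775 + 0.072750·375) / 0.23668125 = 496.709375 / 0.23668125 ≈ 2098.6427.
Intermediate flow from 4 to 3: z_43 = a_43 · x_3 = 0.20 × 496.709375 / 0.23668125 = 99.341875 / 0.23668125 ≈ 419.73.

z_43 = 419.73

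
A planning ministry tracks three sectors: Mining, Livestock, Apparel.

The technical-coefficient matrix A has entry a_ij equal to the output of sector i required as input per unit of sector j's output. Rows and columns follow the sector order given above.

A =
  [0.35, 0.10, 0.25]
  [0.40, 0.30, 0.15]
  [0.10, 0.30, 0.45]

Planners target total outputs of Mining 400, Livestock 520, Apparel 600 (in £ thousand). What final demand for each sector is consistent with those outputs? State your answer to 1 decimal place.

d_M = 58.0, d_L = 114.0, d_A = 134.0

I − A =
  [   0.65    -0.10    -0.25]
  [  -0.40     0.70    -0.15]
  [  -0.10    -0.30     0.55]
d = (I − A) x:
  d_M = (+0.65)·400 + (-0.10)·520 + (-0.25)·600 = 58.0
  d_L = (-0.40)·400 + (+0.70)·520 + (-0.15)·600 = 114.0
  d_A = (-0.10)·400 + (-0.30)·520 + (+0.55)·600 = 134.0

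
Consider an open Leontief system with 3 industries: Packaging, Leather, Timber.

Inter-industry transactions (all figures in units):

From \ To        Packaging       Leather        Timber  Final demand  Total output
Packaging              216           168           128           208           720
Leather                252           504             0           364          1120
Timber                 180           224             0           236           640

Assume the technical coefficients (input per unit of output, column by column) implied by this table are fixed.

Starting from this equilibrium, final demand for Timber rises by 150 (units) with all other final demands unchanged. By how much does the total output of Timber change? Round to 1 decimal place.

Technical coefficients a_ij = z_ij / X_j:
  a_PP = 216/720 = 0.30, a_LP = 252/720 = 0.35, a_TP = 180/720 = 0.25
  a_PL = 168/1120 = 0.15, a_LL = 504/1120 = 0.45, a_TL = 224/1120 = 0.20
  a_PT = 128/640 = 0.20, a_LT = 0/640 = 0.00, a_TT = 0/640 = 0.00
I − A =
  [   0.70    -0.15    -0.20]
  [  -0.35     0.55     0.00]
  [  -0.25    -0.20     1.00]
Cofactors of I−A, C_ij = (−1)^(i+j)·(minor ij) (rows/columns in the sector order above):
  C_11 = (0.55)(1.00) − (0.00)(-0.20) = 0.5500
  C_12 = −[(-0.35)(1.00) − (0.00)(-0.25)] = 0.3500
  C_13 = (-0.35)(-0.20) − (0.55)(-0.25) = 0.2075
  C_21 = −[(-0.15)(1.00) − (-0.20)(-0.20)] = 0.1900
  C_22 = (0.70)(1.00) − (-0.20)(-0.25) = 0.6500
  C_23 = −[(0.70)(-0.20) − (-0.15)(-0.25)] = 0.1775
  C_31 = (-0.15)(0.00) − (-0.20)(0.55) = 0.1100
  C_32 = −[(0.70)(0.00) − (-0.20)(-0.35)] = 0.0700
  C_33 = (0.70)(0.55) − (-0.15)(-0.35) = 0.3325
det(I−A) = Σ_j (I−A)_1j·C_1j = (0.70)(0.5500) + (-0.15)(0.3500) + (-0.20)(0.2075) = 0.2910
adj(I−A) = Cᵀ =
  [ 0.5500   0.1900   0.1100]
  [ 0.3500   0.6500   0.0700]
  [ 0.2075   0.1775   0.3325]
(I − A)⁻¹ = adj(I−A) / det(I−A) ≈
  [   1.8900     0.6529     0.3780]
  [   1.2027     2.2337     0.2405]
  [   0.7131     0.6100     1.1426]
Δx = (I − A)⁻¹ Δd with Δd having +150 in the Timber component and 0 elsewhere.
So Δx_T = L_TT · (+150), where L_TT = adj(I−A)_TT / det(I−A) = 0.3325 / 0.2910.
Δx_T = 0.3325 × (+150) / 0.2910 = 49.875 / 0.2910 ≈ 171.4.

Δx_T = 171.4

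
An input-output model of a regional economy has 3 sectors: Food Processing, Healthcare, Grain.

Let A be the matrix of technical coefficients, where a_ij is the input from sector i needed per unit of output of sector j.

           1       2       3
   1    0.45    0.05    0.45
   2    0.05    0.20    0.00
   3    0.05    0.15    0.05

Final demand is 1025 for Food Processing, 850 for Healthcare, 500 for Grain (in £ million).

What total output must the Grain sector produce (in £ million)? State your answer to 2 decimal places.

I − A =
  [   0.55    -0.05    -0.45]
  [  -0.05     0.80     0.00]
  [  -0.05    -0.15     0.95]
Cofactors of I−A, C_ij = (−1)^(i+j)·(minor ij) (rows/columns in the sector order above):
  C_11 = (0.80)(0.95) − (0.00)(-0.15) = 0.7600
  C_12 = −[(-0.05)(0.95) − (0.00)(-0.05)] = 0.0475
  C_13 = (-0.05)(-0.15) − (0.80)(-0.05) = 0.0475
  C_21 = −[(-0.05)(0.95) − (-0.45)(-0.15)] = 0.1150
  C_22 = (0.55)(0.95) − (-0.45)(-0.05) = 0.5000
  C_23 = −[(0.55)(-0.15) − (-0.05)(-0.05)] = 0.0850
  C_31 = (-0.05)(0.00) − (-0.45)(0.80) = 0.3600
  C_32 = −[(0.55)(0.00) − (-0.45)(-0.05)] = 0.0225
  C_33 = (0.55)(0.80) − (-0.05)(-0.05) = 0.4375
det(I−A) = Σ_j (I−A)_1j·C_1j = (0.55)(0.7600) + (-0.05)(0.0475) + (-0.45)(0.0475) = 0.39425
adj(I−A) = Cᵀ =
  [ 0.7600   0.1150   0.3600]
  [ 0.0475   0.5000   0.0225]
  [ 0.0475   0.0850   0.4375]
(I − A)⁻¹ = adj(I−A) / det(I−A) ≈
  [   1.9277     0.2917     0.9131]
  [   0.1205     1.2682     0.0571]
  [   0.1205     0.2156     1.1097]
x = (I − A)⁻¹ d = adj(I−A)·d / det(I−A), with det(I−A) = 0.39425:
  x_1 = (0.7600·1025 + 0.1150·850 + 0.3600·500) / 0.39425 = 1056.75 / 0.39425 ≈ 2680.41
  x_2 = (0.0475·1025 + 0.5000·850 + 0.0225·500) / 0.39425 = 484.9375 / 0.39425 ≈ 1230.03
  x_3 = (0.0475·1025 + 0.0850·850 + 0.4375·500) / 0.39425 = 339.6875 / 0.39425 ≈ 861.60

x_3 = 861.60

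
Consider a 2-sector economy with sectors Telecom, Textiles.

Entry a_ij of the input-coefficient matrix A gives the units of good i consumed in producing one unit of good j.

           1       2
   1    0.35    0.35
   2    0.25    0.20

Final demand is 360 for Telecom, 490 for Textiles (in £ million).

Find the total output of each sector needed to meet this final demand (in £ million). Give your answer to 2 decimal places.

x_1 = 1062.43, x_2 = 944.51

I − A =
  [   0.65    -0.35]
  [  -0.25     0.80]
det(I−A) = (0.65)(0.80) − (-0.35)(-0.25) = 0.4325
adj(I−A) = [[0.80, 0.35], [0.25, 0.65]]
(I − A)⁻¹ = adj(I−A) / det(I−A) ≈
  [   1.8497     0.8092]
  [   0.5780     1.5029]
x = (I − A)⁻¹ d = adj(I−A)·d / det(I−A), with det(I−A) = 0.4325:
  x_1 = (0.80·360 + 0.35·490) / 0.4325 = 459.50 / 0.4325 ≈ 1062.43
  x_2 = (0.25·360 + 0.65·490) / 0.4325 = 408.50 / 0.4325 ≈ 944.51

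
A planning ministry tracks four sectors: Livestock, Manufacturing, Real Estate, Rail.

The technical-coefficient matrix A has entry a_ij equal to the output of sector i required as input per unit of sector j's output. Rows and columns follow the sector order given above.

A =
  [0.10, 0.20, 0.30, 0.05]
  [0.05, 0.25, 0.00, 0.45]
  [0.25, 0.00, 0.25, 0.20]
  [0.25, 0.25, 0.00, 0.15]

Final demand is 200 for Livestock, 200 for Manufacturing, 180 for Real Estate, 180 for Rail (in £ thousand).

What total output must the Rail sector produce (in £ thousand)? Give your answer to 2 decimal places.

x_4 = 580.17

I − A =
  [   0.90    -0.20    -0.30    -0.05]
  [  -0.05     0.75     0.00    -0.45]
  [  -0.25     0.00     0.75    -0.20]
  [  -0.25    -0.25     0.00     0.85]
Compute the cofactors C_ij = (−1)^(i+j)·(3×3 minor ij) of I−A; the adjugate is their transpose:
adj(I−A) = Cᵀ =
  [ 0.393750   0.151875   0.157500   0.140625]
  [ 0.116250   0.485625   0.046500   0.274875]
  [ 0.171250   0.100625   0.431500   0.164875]
  [ 0.150000   0.187500   0.060000   0.442500]
det(I−A) = Σ_j (I−A)_1j·C_1j = (0.90)(0.393750) + (-0.20)(0.116250) + (-0.30)(0.171250) + (-0.05)(0.150000) = 0.27225
(I − A)⁻¹ = adj(I−A) / det(I−A) ≈
  [   1.4463     0.5579     0.5785     0.5165]
  [   0.4270     1.7837     0.1708     1.0096]
  [   0.6290     0.3696     1.5849     0.6056]
  [   0.5510     0.6887     0.2204     1.6253]
x = (I − A)⁻¹ d = adj(I−A)·d / det(I−A), with det(I−A) = 0.27225:
  x_1 = (0.393750·200 + 0.151875·200 + 0.157500·180 + 0.140625·180) / 0.27225 = 162.7875 / 0.27225 ≈ 597.93
  x_2 = (0.116250·200 + 0.485625·200 + 0.046500·180 + 0.274875·180) / 0.27225 = 178.2225 / 0.27225 ≈ 654.63
  x_3 = (0.171250·200 + 0.100625·200 + 0.431500·180 + 0.164875·180) / 0.27225 = 161.7225 / 0.27225 ≈ 594.02
  x_4 = (0.150000·200 + 0.187500·200 + 0.060000·180 + 0.442500·180) / 0.27225 = 157.95 / 0.27225 ≈ 580.17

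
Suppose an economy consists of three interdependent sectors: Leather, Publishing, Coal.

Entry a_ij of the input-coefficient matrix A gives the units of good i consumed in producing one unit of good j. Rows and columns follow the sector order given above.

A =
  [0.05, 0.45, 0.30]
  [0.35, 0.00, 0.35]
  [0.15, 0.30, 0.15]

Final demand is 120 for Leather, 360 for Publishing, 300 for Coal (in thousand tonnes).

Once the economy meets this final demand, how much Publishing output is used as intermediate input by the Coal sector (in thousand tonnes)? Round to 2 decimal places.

z_23 = 292.01

I − A =
  [   0.95    -0.45    -0.30]
  [  -0.35     1.00    -0.35]
  [  -0.15    -0.30     0.85]
Cofactors of I−A, C_ij = (−1)^(i+j)·(minor ij) (rows/columns in the sector order above):
  C_11 = (1.00)(0.85) − (-0.35)(-0.30) = 0.7450
  C_12 = −[(-0.35)(0.85) − (-0.35)(-0.15)] = 0.3500
  C_13 = (-0.35)(-0.30) − (1.00)(-0.15) = 0.2550
  C_21 = −[(-0.45)(0.85) − (-0.30)(-0.30)] = 0.4725
  C_22 = (0.95)(0.85) − (-0.30)(-0.15) = 0.7625
  C_23 = −[(0.95)(-0.30) − (-0.45)(-0.15)] = 0.3525
  C_31 = (-0.45)(-0.35) − (-0.30)(1.00) = 0.4575
  C_32 = −[(0.95)(-0.35) − (-0.30)(-0.35)] = 0.4375
  C_33 = (0.95)(1.00) − (-0.45)(-0.35) = 0.7925
det(I−A) = Σ_j (I−A)_1j·C_1j = (0.95)(0.7450) + (-0.45)(0.3500) + (-0.30)(0.2550) = 0.47375
adj(I−A) = Cᵀ =
  [ 0.7450   0.4725   0.4575]
  [ 0.3500   0.7625   0.4375]
  [ 0.2550   0.3525   0.7925]
(I − A)⁻¹ = adj(I−A) / det(I−A) ≈
  [   1.5726     0.9974     0.9657]
  [   0.7388     1.6095     0.9235]
  [   0.5383     0.7441     1.6728]
First solve x = (I − A)⁻¹ d = adj(I−A)·d / det(I−A); in particular x_3 = (0.2550·120 + 0.3525·360 + 0.7925·300) / 0.47375 = 395.25 / 0.47375 ≈ 834.3008.
Intermediate flow from 2 to 3: z_23 = a_23 · x_3 = 0.35 × 395.25 / 0.47375 = 138.3375 / 0.47375 ≈ 292.01.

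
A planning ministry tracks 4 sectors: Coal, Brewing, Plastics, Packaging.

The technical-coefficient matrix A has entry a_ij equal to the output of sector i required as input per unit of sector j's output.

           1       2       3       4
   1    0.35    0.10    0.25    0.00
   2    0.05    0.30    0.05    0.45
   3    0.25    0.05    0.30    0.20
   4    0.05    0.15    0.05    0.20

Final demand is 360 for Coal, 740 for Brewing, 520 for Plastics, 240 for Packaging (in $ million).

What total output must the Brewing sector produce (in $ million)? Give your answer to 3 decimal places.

x_2 = 1813.814

I − A =
  [   0.65    -0.10    -0.25     0.00]
  [  -0.05     0.70    -0.05    -0.45]
  [  -0.25    -0.05     0.70    -0.20]
  [  -0.05    -0.15    -0.05     0.80]
Compute the cofactors C_ij = (−1)^(i+j)·(3×3 minor ij) of I−A; the adjugate is their transpose:
adj(I−A) = Cᵀ =
  [ 0.333125   0.072500   0.129375   0.073125]
  [ 0.059375   0.305000   0.056250   0.185625]
  [ 0.134750   0.066500   0.313875   0.115875]
  [ 0.040375   0.065875   0.038250   0.267750]
det(I−A) = Σ_j (I−A)_1j·C_1j = (0.65)(0.333125) + (-0.10)(0.059375) + (-0.25)(0.134750) + (0.00)(0.040375) = 0.17690625
(I − A)⁻¹ = adj(I−A) / det(I−A) ≈
  [   1.8831     0.4098     0.7313     0.4134]
  [   0.3356     1.7241     0.3180     1.0493]
  [   0.7617     0.3759     1.7742     0.6550]
  [   0.2282     0.3724     0.2162     1.5135]
x = (I − A)⁻¹ d = adj(I−A)·d / det(I−A), with det(I−A) = 0.17690625:
  x_1 = (0.333125·360 + 0.072500·740 + 0.129375·520 + 0.073125·240) / 0.17690625 = 258.40 / 0.17690625 ≈ 1460.661
  x_2 = (0.059375·360 + 0.305000·740 + 0.056250·520 + 0.185625·240) / 0.17690625 = 320.875 / 0.17690625 ≈ 1813.814
  x_3 = (0.134750·360 + 0.066500·740 + 0.313875·520 + 0.115875·240) / 0.17690625 = 288.745 / 0.17690625 ≈ 1632.192
  x_4 = (0.040375·360 + 0.065875·740 + 0.038250·520 + 0.267750·240) / 0.17690625 = 147.4325 / 0.17690625 ≈ 833.393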